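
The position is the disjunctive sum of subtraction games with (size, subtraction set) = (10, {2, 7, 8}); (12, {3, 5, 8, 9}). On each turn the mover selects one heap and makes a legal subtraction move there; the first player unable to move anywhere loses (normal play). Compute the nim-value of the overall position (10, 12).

0

Heap A, S = {2, 7, 8}:
G(0) = 0
G(1) = mex{} = 0
G(2) = mex{0} = 1
G(3) = mex{0} = 1
G(4) = mex{1} = 0
G(5) = mex{1} = 0
G(6) = mex{0} = 1
G(7) = mex{0,0} = 1
G(8) = mex{1,0,0} = 2
G(9) = mex{1,1,0} = 2
G(10) = mex{2,1,1} = 0
G_A(10) = 0.
Heap B, S = {3, 5, 8, 9}:
n :  0  1  2  3  4  5  6  7  8  9 10 11 12
G :  0  0  0  1  1  1  2  2  2  3  3  3  0
G_B(12) = 0.
Combined Grundy value = 0 ⊕ 0 = 0.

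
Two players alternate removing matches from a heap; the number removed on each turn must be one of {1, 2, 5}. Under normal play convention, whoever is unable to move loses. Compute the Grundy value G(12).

0

G(0) = 0
G(1) = mex{0} = 1
G(2) = mex{1,0} = 2
G(3) = mex{2,1} = 0
G(4) = mex{0,2} = 1
G(5) = mex{1,0,0} = 2
G(6) = mex{2,1,1} = 0
G(7) = mex{0,2,2} = 1
G(8) = mex{1,0,0} = 2
G(9) = mex{2,1,1} = 0
G(10) = mex{0,2,2} = 1
G(11) = mex{1,0,0} = 2
G(12) = mex{2,1,1} = 0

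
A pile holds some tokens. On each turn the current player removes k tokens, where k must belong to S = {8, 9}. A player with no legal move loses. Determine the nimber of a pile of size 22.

0

G(0) = 0
G(1) = mex{} = 0
G(2) = mex{} = 0
G(3) = mex{} = 0
G(4) = mex{} = 0
G(5) = mex{} = 0
G(6) = mex{} = 0
G(7) = mex{} = 0
G(8) = mex{0} = 1
G(9) = mex{0,0} = 1
G(10) = mex{0,0} = 1
G(11) = mex{0,0} = 1
G(12) = mex{0,0} = 1
G(13) = mex{0,0} = 1
G(14) = mex{0,0} = 1
G(15) = mex{0,0} = 1
G(16) = mex{1,0} = 2
G(17) = mex{1,1} = 0
G(18) = mex{1,1} = 0
G(19) = mex{1,1} = 0
G(20) = mex{1,1} = 0
G(21) = mex{1,1} = 0
G(22) = mex{1,1} = 0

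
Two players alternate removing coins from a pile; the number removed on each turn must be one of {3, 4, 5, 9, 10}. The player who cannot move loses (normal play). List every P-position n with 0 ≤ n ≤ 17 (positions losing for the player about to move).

n :  0  1  2  3  4  5  6  7  8  9 10 11 12 13 14 15 16 17
G :  0  0  0  1  1  1  2  2  0  3  3  1  4  2  0  0  0  1
P-positions are exactly the n with G(n) = 0.

0, 1, 2, 8, 14, 15, 16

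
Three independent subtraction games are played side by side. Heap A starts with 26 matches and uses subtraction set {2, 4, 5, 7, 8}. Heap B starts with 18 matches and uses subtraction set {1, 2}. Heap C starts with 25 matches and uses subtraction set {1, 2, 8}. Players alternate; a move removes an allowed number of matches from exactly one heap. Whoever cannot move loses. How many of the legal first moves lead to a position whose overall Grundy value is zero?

2

Heap A, S = {2, 4, 5, 7, 8}:
G(0) = 0
G(1) = mex{} = 0
G(2) = mex{0} = 1
G(3) = mex{0} = 1
G(4) = mex{1,0} = 2
G(5) = mex{1,0,0} = 2
G(6) = mex{2,1,0} = 3
G(7) = mex{2,1,1,0} = 3
G(8) = mex{3,2,1,0,0} = 4
G(9) = mex{3,2,2,1,0} = 4
G(10) = mex{4,3,2,1,1} = 0
G(11) = mex{4,3,3,2,1} = 0
G(12) = mex{0,4,3,2,2} = 1
G(13) = mex{0,4,4,3,2} = 1
G(14) = mex{1,0,4,3,3} = 2
G(15) = mex{1,0,0,4,3} = 2
G(16) = mex{2,1,0,4,4} = 3
G(17) = mex{2,1,1,0,4} = 3
G(18) = mex{3,2,1,0,0} = 4
G(19) = mex{3,2,2,1,0} = 4
G(20) = mex{4,3,2,1,1} = 0
G(21) = mex{4,3,3,2,1} = 0
G(22) = mex{0,4,3,2,2} = 1
G(23) = mex{0,4,4,3,2} = 1
G(24) = mex{1,0,4,3,3} = 2
G(25) = mex{1,0,0,4,3} = 2
G(26) = mex{2,1,0,4,4} = 3
G_A(26) = 3.
Heap B, S = {1, 2}:
G(0) = 0
G(1) = mex{0} = 1
G(2) = mex{1,0} = 2
G(3) = mex{2,1} = 0
G(4) = mex{0,2} = 1
G(5) = mex{1,0} = 2
G(6) = mex{2,1} = 0
G(7) = mex{0,2} = 1
G(8) = mex{1,0} = 2
G(9) = mex{2,1} = 0
G(10) = mex{0,2} = 1
G(11) = mex{1,0} = 2
G(12) = mex{2,1} = 0
G(13) = mex{0,2} = 1
G(14) = mex{1,0} = 2
G(15) = mex{2,1} = 0
G(16) = mex{0,2} = 1
G(17) = mex{1,0} = 2
G(18) = mex{2,1} = 0
G_B(18) = 0.
Heap C, S = {1, 2, 8}:
G(0) = 0
G(1) = mex{0} = 1
G(2) = mex{1,0} = 2
G(3) = mex{2,1} = 0
G(4) = mex{0,2} = 1
G(5) = mex{1,0} = 2
G(6) = mex{2,1} = 0
G(7) = mex{0,2} = 1
G(8) = mex{1,0,0} = 2
G(9) = mex{2,1,1} = 0
G(10) = mex{0,2,2} = 1
G(11) = mex{1,0,0} = 2
G(12) = mex{2,1,1} = 0
G(13) = mex{0,2,2} = 1
G(14) = mex{1,0,0} = 2
G(15) = mex{2,1,1} = 0
G(16) = mex{0,2,2} = 1
G(17) = mex{1,0,0} = 2
G(18) = mex{2,1,1} = 0
G(19) = mex{0,2,2} = 1
G(20) = mex{1,0,0} = 2
G(21) = mex{2,1,1} = 0
G(22) = mex{0,2,2} = 1
G(23) = mex{1,0,0} = 2
G(24) = mex{2,1,1} = 0
G(25) = mex{0,2,2} = 1
G_C(25) = 1.
Combined Grundy value = 3 ⊕ 0 ⊕ 1 = 2.
A winning move leaves total XOR = 0, i.e. changes one component's Grundy value g to g ⊕ X where X is the current total.
Heap A: need g' = 3⊕2 = 1. Options: 26−2→G=2, 26−4→G=1, 26−5→G=0, 26−7→G=4, 26−8→G=4. Hits: 1.
Heap B: need g' = 0⊕2 = 2. Options: 18−1→G=2, 18−2→G=1. Hits: 1.
Heap C: need g' = 1⊕2 = 3. Options: 25−1→G=0, 25−2→G=2, 25−8→G=2. Hits: 0.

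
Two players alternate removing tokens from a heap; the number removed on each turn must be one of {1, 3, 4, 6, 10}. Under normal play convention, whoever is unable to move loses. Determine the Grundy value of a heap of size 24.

1

n :  0  1  2  3  4  5  6  7  8  9 10 11 12 13 14 15 16 17 18 19 20 21 22 23 24
G :  0  1  0  1  2  3  2  0  1  0  1  2  3  2  0  1  0  1  2  3  2  0  1  0  1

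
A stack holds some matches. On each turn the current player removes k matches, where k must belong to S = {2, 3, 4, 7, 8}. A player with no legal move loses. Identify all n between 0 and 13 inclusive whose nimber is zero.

0, 1, 6, 11, 12

G(0) = 0
G(1) = mex{} = 0
G(2) = mex{0} = 1
G(3) = mex{0,0} = 1
G(4) = mex{1,0,0} = 2
G(5) = mex{1,1,0} = 2
G(6) = mex{2,1,1} = 0
G(7) = mex{2,2,1,0} = 3
G(8) = mex{0,2,2,0,0} = 1
G(9) = mex{3,0,2,1,0} = 4
G(10) = mex{1,3,0,1,1} = 2
G(11) = mex{4,1,3,2,1} = 0
G(12) = mex{2,4,1,2,2} = 0
G(13) = mex{0,2,4,0,2} = 1
P-positions are exactly the n with G(n) = 0.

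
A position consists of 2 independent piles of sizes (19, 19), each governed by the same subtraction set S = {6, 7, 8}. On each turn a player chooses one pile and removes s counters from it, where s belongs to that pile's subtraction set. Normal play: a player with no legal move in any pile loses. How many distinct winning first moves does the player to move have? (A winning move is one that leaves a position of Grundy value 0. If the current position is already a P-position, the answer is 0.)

All piles use S = {6, 7, 8}:
G(0) = 0
G(1) = mex{} = 0
G(2) = mex{} = 0
G(3) = mex{} = 0
G(4) = mex{} = 0
G(5) = mex{} = 0
G(6) = mex{0} = 1
G(7) = mex{0,0} = 1
G(8) = mex{0,0,0} = 1
G(9) = mex{0,0,0} = 1
G(10) = mex{0,0,0} = 1
G(11) = mex{0,0,0} = 1
G(12) = mex{1,0,0} = 2
G(13) = mex{1,1,0} = 2
G(14) = mex{1,1,1} = 0
G(15) = mex{1,1,1} = 0
G(16) = mex{1,1,1} = 0
G(17) = mex{1,1,1} = 0
G(18) = mex{2,1,1} = 0
G(19) = mex{2,2,1} = 0
Pile A: G(19) = 0.
Pile B: G(19) = 0.
Combined Grundy value = 0 ⊕ 0 = 0.
A winning move leaves total XOR = 0, i.e. changes one component's Grundy value g to g ⊕ X where X is the current total.
Pile A: target g' = 0⊕0 = 0, but every legal move changes the Grundy value (mex property), so 0 moves.
Pile B: target g' = 0⊕0 = 0, but every legal move changes the Grundy value (mex property), so 0 moves.

0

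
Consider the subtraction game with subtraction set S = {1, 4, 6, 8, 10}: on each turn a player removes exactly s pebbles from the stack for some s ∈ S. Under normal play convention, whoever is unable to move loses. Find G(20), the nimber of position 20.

1

G(0) = 0
G(1) = mex{0} = 1
G(2) = mex{1} = 0
G(3) = mex{0} = 1
G(4) = mex{1,0} = 2
G(5) = mex{2,1} = 0
G(6) = mex{0,0,0} = 1
G(7) = mex{1,1,1} = 0
G(8) = mex{0,2,0,0} = 1
G(9) = mex{1,0,1,1} = 2
G(10) = mex{2,1,2,0,0} = 3
G(11) = mex{3,0,0,1,1} = 2
G(12) = mex{2,1,1,2,0} = 3
G(13) = mex{3,2,0,0,1} = 4
G(14) = mex{4,3,1,1,2} = 0
G(15) = mex{0,2,2,0,0} = 1
G(16) = mex{1,3,3,1,1} = 0
G(17) = mex{0,4,2,2,0} = 1
G(18) = mex{1,0,3,3,1} = 2
G(19) = mex{2,1,4,2,2} = 0
G(20) = mex{0,0,0,3,3} = 1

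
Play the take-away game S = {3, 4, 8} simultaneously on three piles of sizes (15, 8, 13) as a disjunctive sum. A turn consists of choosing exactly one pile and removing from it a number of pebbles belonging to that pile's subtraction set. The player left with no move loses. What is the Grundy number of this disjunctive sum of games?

All piles use S = {3, 4, 8}:
G(0) = 0
G(1) = mex{} = 0
G(2) = mex{} = 0
G(3) = mex{0} = 1
G(4) = mex{0,0} = 1
G(5) = mex{0,0} = 1
G(6) = mex{1,0} = 2
G(7) = mex{1,1} = 0
G(8) = mex{1,1,0} = 2
G(9) = mex{2,1,0} = 3
G(10) = mex{0,2,0} = 1
G(11) = mex{2,0,1} = 3
G(12) = mex{3,2,1} = 0
G(13) = mex{1,3,1} = 0
G(14) = mex{3,1,2} = 0
G(15) = mex{0,3,0} = 1
Pile A: G(15) = 1.
Pile B: G(8) = 2.
Pile C: G(13) = 0.
Combined Grundy value = 1 ⊕ 2 ⊕ 0 = 3.

3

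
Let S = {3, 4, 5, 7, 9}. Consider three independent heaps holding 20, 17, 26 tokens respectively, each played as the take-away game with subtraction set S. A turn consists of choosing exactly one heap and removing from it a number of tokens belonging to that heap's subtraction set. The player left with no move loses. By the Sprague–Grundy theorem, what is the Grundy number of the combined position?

3

All heaps use S = {3, 4, 5, 7, 9}:
n :  0  1  2  3  4  5  6  7  8  9 10 11 12 13 14 15 16 17 18 19 20 21 22 23 24 25 26
G :  0  0  0  1  1  1  2  2  2  3  3  3  0  0  0  1  1  1  2  2  2  3  3  3  0  0  0
Heap A: G(20) = 2.
Heap B: G(17) = 1.
Heap C: G(26) = 0.
Combined Grundy value = 2 ⊕ 1 ⊕ 0 = 3.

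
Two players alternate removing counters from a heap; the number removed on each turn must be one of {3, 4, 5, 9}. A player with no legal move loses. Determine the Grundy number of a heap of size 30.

0

G(0) = 0
G(1) = mex{} = 0
G(2) = mex{} = 0
G(3) = mex{0} = 1
G(4) = mex{0,0} = 1
G(5) = mex{0,0,0} = 1
G(6) = mex{1,0,0} = 2
G(7) = mex{1,1,0} = 2
G(8) = mex{1,1,1} = 0
G(9) = mex{2,1,1,0} = 3
G(10) = mex{2,2,1,0} = 3
G(11) = mex{0,2,2,0} = 1
G(12) = mex{3,0,2,1} = 4
G(13) = mex{3,3,0,1} = 2
G(14) = mex{1,3,3,1} = 0
G(15) = mex{4,1,3,2} = 0
G(16) = mex{2,4,1,2} = 0
G(17) = mex{0,2,4,0} = 1
G(18) = mex{0,0,2,3} = 1
G(19) = mex{0,0,0,3} = 1
G(20) = mex{1,0,0,1} = 2
G(21) = mex{1,1,0,4} = 2
G(22) = mex{1,1,1,2} = 0
G(23) = mex{2,1,1,0} = 3
G(24) = mex{2,2,1,0} = 3
G(25) = mex{0,2,2,0} = 1
G(26) = mex{3,0,2,1} = 4
G(27) = mex{3,3,0,1} = 2
G(28) = mex{1,3,3,1} = 0
G(29) = mex{4,1,3,2} = 0
G(30) = mex{2,4,1,2} = 0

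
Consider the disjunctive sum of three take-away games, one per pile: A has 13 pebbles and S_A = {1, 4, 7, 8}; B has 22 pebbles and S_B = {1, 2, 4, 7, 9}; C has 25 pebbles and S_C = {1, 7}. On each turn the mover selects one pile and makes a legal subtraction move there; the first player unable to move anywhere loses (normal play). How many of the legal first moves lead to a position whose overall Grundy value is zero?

Pile A, S = {1, 4, 7, 8}:
n :  0  1  2  3  4  5  6  7  8  9 10 11 12 13
G :  0  1  0  1  2  0  1  2  3  2  3  0  1  3
G_A(13) = 3.
Pile B, S = {1, 2, 4, 7, 9}:
G(0) = 0
G(1) = mex{0} = 1
G(2) = mex{1,0} = 2
G(3) = mex{2,1} = 0
G(4) = mex{0,2,0} = 1
G(5) = mex{1,0,1} = 2
G(6) = mex{2,1,2} = 0
G(7) = mex{0,2,0,0} = 1
G(8) = mex{1,0,1,1} = 2
G(9) = mex{2,1,2,2,0} = 3
G(10) = mex{3,2,0,0,1} = 4
G(11) = mex{4,3,1,1,2} = 0
G(12) = mex{0,4,2,2,0} = 1
G(13) = mex{1,0,3,0,1} = 2
G(14) = mex{2,1,4,1,2} = 0
G(15) = mex{0,2,0,2,0} = 1
G(16) = mex{1,0,1,3,1} = 2
G(17) = mex{2,1,2,4,2} = 0
G(18) = mex{0,2,0,0,3} = 1
G(19) = mex{1,0,1,1,4} = 2
G(20) = mex{2,1,2,2,0} = 3
G(21) = mex{3,2,0,0,1} = 4
G(22) = mex{4,3,1,1,2} = 0
G_B(22) = 0.
Pile C, S = {1, 7}:
G(0) = 0
G(1) = mex{0} = 1
G(2) = mex{1} = 0
G(3) = mex{0} = 1
G(4) = mex{1} = 0
G(5) = mex{0} = 1
G(6) = mex{1} = 0
G(7) = mex{0,0} = 1
G(8) = mex{1,1} = 0
G(9) = mex{0,0} = 1
G(10) = mex{1,1} = 0
G(11) = mex{0,0} = 1
G(12) = mex{1,1} = 0
G(13) = mex{0,0} = 1
G(14) = mex{1,1} = 0
G(15) = mex{0,0} = 1
G(16) = mex{1,1} = 0
G(17) = mex{0,0} = 1
G(18) = mex{1,1} = 0
G(19) = mex{0,0} = 1
G(20) = mex{1,1} = 0
G(21) = mex{0,0} = 1
G(22) = mex{1,1} = 0
G(23) = mex{0,0} = 1
G(24) = mex{1,1} = 0
G(25) = mex{0,0} = 1
G_C(25) = 1.
Combined Grundy value = 3 ⊕ 0 ⊕ 1 = 2.
A winning move leaves total XOR = 0, i.e. changes one component's Grundy value g to g ⊕ X where X is the current total.
Pile A: need g' = 3⊕2 = 1. Options: 13−1→G=1, 13−4→G=2, 13−7→G=1, 13−8→G=0. Hits: 2.
Pile B: need g' = 0⊕2 = 2. Options: 22−1→G=4, 22−2→G=3, 22−4→G=1, 22−7→G=1, 22−9→G=2. Hits: 1.
Pile C: need g' = 1⊕2 = 3. Options: 25−1→G=0, 25−7→G=0. Hits: 0.

3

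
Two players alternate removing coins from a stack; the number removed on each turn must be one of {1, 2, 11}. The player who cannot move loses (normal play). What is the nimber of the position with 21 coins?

0

n :  0  1  2  3  4  5  6  7  8  9 10 11 12 13 14 15 16 17 18 19 20 21
G :  0  1  2  0  1  2  0  1  2  0  1  2  0  1  2  0  1  2  0  1  2  0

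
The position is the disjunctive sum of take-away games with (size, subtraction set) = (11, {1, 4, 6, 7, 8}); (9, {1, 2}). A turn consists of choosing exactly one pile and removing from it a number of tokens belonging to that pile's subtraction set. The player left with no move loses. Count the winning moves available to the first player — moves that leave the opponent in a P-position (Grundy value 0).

1

Pile A, S = {1, 4, 6, 7, 8}:
n :  0  1  2  3  4  5  6  7  8  9 10 11
G :  0  1  0  1  2  0  1  2  3  2  3  4
G_A(11) = 4.
Pile B, S = {1, 2}:
G(0) = 0
G(1) = mex{0} = 1
G(2) = mex{1,0} = 2
G(3) = mex{2,1} = 0
G(4) = mex{0,2} = 1
G(5) = mex{1,0} = 2
G(6) = mex{2,1} = 0
G(7) = mex{0,2} = 1
G(8) = mex{1,0} = 2
G(9) = mex{2,1} = 0
G_B(9) = 0.
Combined Grundy value = 4 ⊕ 0 = 4.
A winning move leaves total XOR = 0, i.e. changes one component's Grundy value g to g ⊕ X where X is the current total.
Pile A: need g' = 4⊕4 = 0. Options: 11−1→G=3, 11−4→G=2, 11−6→G=0, 11−7→G=2, 11−8→G=1. Hits: 1.
Pile B: need g' = 0⊕4 = 4. Options: 9−1→G=2, 9−2→G=1. Hits: 0.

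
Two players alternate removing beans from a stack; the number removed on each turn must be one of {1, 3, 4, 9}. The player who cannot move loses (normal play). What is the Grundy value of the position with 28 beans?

2

G(0) = 0
G(1) = mex{0} = 1
G(2) = mex{1} = 0
G(3) = mex{0,0} = 1
G(4) = mex{1,1,0} = 2
G(5) = mex{2,0,1} = 3
G(6) = mex{3,1,0} = 2
G(7) = mex{2,2,1} = 0
G(8) = mex{0,3,2} = 1
G(9) = mex{1,2,3,0} = 4
G(10) = mex{4,0,2,1} = 3
G(11) = mex{3,1,0,0} = 2
G(12) = mex{2,4,1,1} = 0
G(13) = mex{0,3,4,2} = 1
G(14) = mex{1,2,3,3} = 0
G(15) = mex{0,0,2,2} = 1
G(16) = mex{1,1,0,0} = 2
G(17) = mex{2,0,1,1} = 3
G(18) = mex{3,1,0,4} = 2
G(19) = mex{2,2,1,3} = 0
G(20) = mex{0,3,2,2} = 1
G(21) = mex{1,2,3,0} = 4
G(22) = mex{4,0,2,1} = 3
G(23) = mex{3,1,0,0} = 2
G(24) = mex{2,4,1,1} = 0
G(25) = mex{0,3,4,2} = 1
G(26) = mex{1,2,3,3} = 0
G(27) = mex{0,0,2,2} = 1
G(28) = mex{1,1,0,0} = 2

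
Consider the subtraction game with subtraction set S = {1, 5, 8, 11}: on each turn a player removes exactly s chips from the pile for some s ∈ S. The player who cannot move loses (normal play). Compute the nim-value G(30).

2

G(0) = 0
G(1) = mex{0} = 1
G(2) = mex{1} = 0
G(3) = mex{0} = 1
G(4) = mex{1} = 0
G(5) = mex{0,0} = 1
G(6) = mex{1,1} = 0
G(7) = mex{0,0} = 1
G(8) = mex{1,1,0} = 2
G(9) = mex{2,0,1} = 3
G(10) = mex{3,1,0} = 2
G(11) = mex{2,0,1,0} = 3
G(12) = mex{3,1,0,1} = 2
G(13) = mex{2,2,1,0} = 3
G(14) = mex{3,3,0,1} = 2
G(15) = mex{2,2,1,0} = 3
G(16) = mex{3,3,2,1} = 0
G(17) = mex{0,2,3,0} = 1
G(18) = mex{1,3,2,1} = 0
G(19) = mex{0,2,3,2} = 1
G(20) = mex{1,3,2,3} = 0
G(21) = mex{0,0,3,2} = 1
G(22) = mex{1,1,2,3} = 0
G(23) = mex{0,0,3,2} = 1
G(24) = mex{1,1,0,3} = 2
G(25) = mex{2,0,1,2} = 3
G(26) = mex{3,1,0,3} = 2
G(27) = mex{2,0,1,0} = 3
G(28) = mex{3,1,0,1} = 2
G(29) = mex{2,2,1,0} = 3
G(30) = mex{3,3,0,1} = 2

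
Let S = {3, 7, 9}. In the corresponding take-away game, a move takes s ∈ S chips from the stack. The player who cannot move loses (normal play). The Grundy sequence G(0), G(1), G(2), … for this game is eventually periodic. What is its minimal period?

2

G(0) = 0
G(1) = mex{} = 0
G(2) = mex{} = 0
G(3) = mex{0} = 1
G(4) = mex{0} = 1
G(5) = mex{0} = 1
G(6) = mex{1} = 0
G(7) = mex{1,0} = 2
G(8) = mex{1,0} = 2
G(9) = mex{0,0,0} = 1
G(10) = mex{2,1,0} = 3
G(11) = mex{2,1,0} = 3
G(12) = mex{1,1,1} = 0
G(13) = mex{3,0,1} = 2
G(14) = mex{3,2,1} = 0
G(15) = mex{0,2,0} = 1
G(16) = mex{2,1,2} = 0
G(17) = mex{0,3,2} = 1
G(18) = mex{1,3,1} = 0
G(19) = mex{0,0,3} = 1
G(20) = mex{1,2,3} = 0
G(21) = mex{0,0,0} = 1
G(22) = mex{1,1,2} = 0
G(23) = mex{0,0,0} = 1
G(24) = mex{1,1,1} = 0
G(25) = mex{0,0,0} = 1
G(26) = mex{1,1,1} = 0
From n = 14 onward G(n+2) = G(n); since this holds over max(S) = 9 consecutive positions the period is 2 (pre-period 14).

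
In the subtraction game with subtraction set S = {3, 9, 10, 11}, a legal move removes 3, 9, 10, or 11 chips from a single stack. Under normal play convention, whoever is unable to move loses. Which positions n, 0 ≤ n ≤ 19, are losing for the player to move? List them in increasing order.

n :  0  1  2  3  4  5  6  7  8  9 10 11 12 13 14 15 16 17 18 19
G :  0  0  0  1  1  1  0  0  0  1  1  1  2  2  0  3  3  1  2  2
P-positions are exactly the n with G(n) = 0.

0, 1, 2, 6, 7, 8, 14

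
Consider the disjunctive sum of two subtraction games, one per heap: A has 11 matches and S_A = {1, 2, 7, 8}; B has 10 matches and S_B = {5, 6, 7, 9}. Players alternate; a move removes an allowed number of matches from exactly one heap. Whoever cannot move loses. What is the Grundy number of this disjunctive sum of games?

0

Heap A, S = {1, 2, 7, 8}:
G(0) = 0
G(1) = mex{0} = 1
G(2) = mex{1,0} = 2
G(3) = mex{2,1} = 0
G(4) = mex{0,2} = 1
G(5) = mex{1,0} = 2
G(6) = mex{2,1} = 0
G(7) = mex{0,2,0} = 1
G(8) = mex{1,0,1,0} = 2
G(9) = mex{2,1,2,1} = 0
G(10) = mex{0,2,0,2} = 1
G(11) = mex{1,0,1,0} = 2
G_A(11) = 2.
Heap B, S = {5, 6, 7, 9}:
n :  0  1  2  3  4  5  6  7  8  9 10
G :  0  0  0  0  0  1  1  1  1  1  2
G_B(10) = 2.
Combined Grundy value = 2 ⊕ 2 = 0.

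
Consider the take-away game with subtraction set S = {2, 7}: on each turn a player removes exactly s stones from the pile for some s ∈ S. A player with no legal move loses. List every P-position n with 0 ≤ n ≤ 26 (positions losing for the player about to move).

G(0) = 0
G(1) = mex{} = 0
G(2) = mex{0} = 1
G(3) = mex{0} = 1
G(4) = mex{1} = 0
G(5) = mex{1} = 0
G(6) = mex{0} = 1
G(7) = mex{0,0} = 1
G(8) = mex{1,0} = 2
G(9) = mex{1,1} = 0
G(10) = mex{2,1} = 0
G(11) = mex{0,0} = 1
G(12) = mex{0,0} = 1
G(13) = mex{1,1} = 0
G(14) = mex{1,1} = 0
G(15) = mex{0,2} = 1
G(16) = mex{0,0} = 1
G(17) = mex{1,0} = 2
G(18) = mex{1,1} = 0
G(19) = mex{2,1} = 0
G(20) = mex{0,0} = 1
G(21) = mex{0,0} = 1
G(22) = mex{1,1} = 0
G(23) = mex{1,1} = 0
G(24) = mex{0,2} = 1
G(25) = mex{0,0} = 1
G(26) = mex{1,0} = 2
P-positions are exactly the n with G(n) = 0.

0, 1, 4, 5, 9, 10, 13, 14, 18, 19, 22, 23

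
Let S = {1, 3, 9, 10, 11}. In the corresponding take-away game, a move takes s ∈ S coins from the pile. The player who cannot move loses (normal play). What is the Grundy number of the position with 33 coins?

3

G(0) = 0
G(1) = mex{0} = 1
G(2) = mex{1} = 0
G(3) = mex{0,0} = 1
G(4) = mex{1,1} = 0
G(5) = mex{0,0} = 1
G(6) = mex{1,1} = 0
G(7) = mex{0,0} = 1
G(8) = mex{1,1} = 0
G(9) = mex{0,0,0} = 1
G(10) = mex{1,1,1,0} = 2
G(11) = mex{2,0,0,1,0} = 3
G(12) = mex{3,1,1,0,1} = 2
G(13) = mex{2,2,0,1,0} = 3
G(14) = mex{3,3,1,0,1} = 2
G(15) = mex{2,2,0,1,0} = 3
G(16) = mex{3,3,1,0,1} = 2
G(17) = mex{2,2,0,1,0} = 3
G(18) = mex{3,3,1,0,1} = 2
G(19) = mex{2,2,2,1,0} = 3
G(20) = mex{3,3,3,2,1} = 0
G(21) = mex{0,2,2,3,2} = 1
G(22) = mex{1,3,3,2,3} = 0
G(23) = mex{0,0,2,3,2} = 1
G(24) = mex{1,1,3,2,3} = 0
G(25) = mex{0,0,2,3,2} = 1
G(26) = mex{1,1,3,2,3} = 0
G(27) = mex{0,0,2,3,2} = 1
G(28) = mex{1,1,3,2,3} = 0
G(29) = mex{0,0,0,3,2} = 1
G(30) = mex{1,1,1,0,3} = 2
G(31) = mex{2,0,0,1,0} = 3
G(32) = mex{3,1,1,0,1} = 2
G(33) = mex{2,2,0,1,0} = 3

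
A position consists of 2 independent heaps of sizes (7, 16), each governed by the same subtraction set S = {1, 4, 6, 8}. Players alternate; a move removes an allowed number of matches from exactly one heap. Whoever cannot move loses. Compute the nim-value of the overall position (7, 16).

2

All heaps use S = {1, 4, 6, 8}:
n :  0  1  2  3  4  5  6  7  8  9 10 11 12 13 14 15 16
G :  0  1  0  1  2  0  1  0  1  2  3  2  0  1  0  1  2
Heap A: G(7) = 0.
Heap B: G(16) = 2.
Combined Grundy value = 0 ⊕ 2 = 2.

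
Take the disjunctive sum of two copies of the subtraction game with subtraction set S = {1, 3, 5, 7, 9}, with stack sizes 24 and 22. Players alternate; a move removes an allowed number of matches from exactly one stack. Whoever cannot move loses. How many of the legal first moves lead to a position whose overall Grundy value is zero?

0

All stacks use S = {1, 3, 5, 7, 9}:
n :  0  1  2  3  4  5  6  7  8  9 10 11 12 13 14 15 16 17 18 19 20 21 22 23 24
G :  0  1  0  1  0  1  0  1  0  1  0  1  0  1  0  1  0  1  0  1  0  1  0  1  0
Stack A: G(24) = 0.
Stack B: G(22) = 0.
Combined Grundy value = 0 ⊕ 0 = 0.
A winning move leaves total XOR = 0, i.e. changes one component's Grundy value g to g ⊕ X where X is the current total.
Stack A: target g' = 0⊕0 = 0, but every legal move changes the Grundy value (mex property), so 0 moves.
Stack B: target g' = 0⊕0 = 0, but every legal move changes the Grundy value (mex property), so 0 moves.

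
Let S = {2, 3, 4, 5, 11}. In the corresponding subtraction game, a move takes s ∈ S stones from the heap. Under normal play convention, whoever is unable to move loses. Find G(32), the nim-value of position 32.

n :  0  1  2  3  4  5  6  7  8  9 10 11 12 13 14 15 16 17 18 19 20 21 22 23 24 25 26 27 28 29 30 31 32
G :  0  0  1  1  2  2  3  0  0  1  1  2  2  3  0  0  1  1  2  2  3  0  0  1  1  2  2  3  0  0  1  1  2

2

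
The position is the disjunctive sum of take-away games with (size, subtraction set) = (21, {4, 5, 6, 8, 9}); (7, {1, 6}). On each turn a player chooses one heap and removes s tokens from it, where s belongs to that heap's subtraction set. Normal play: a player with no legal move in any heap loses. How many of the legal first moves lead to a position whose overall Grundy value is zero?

Heap A, S = {4, 5, 6, 8, 9}:
G(0) = 0
G(1) = mex{} = 0
G(2) = mex{} = 0
G(3) = mex{} = 0
G(4) = mex{0} = 1
G(5) = mex{0,0} = 1
G(6) = mex{0,0,0} = 1
G(7) = mex{0,0,0} = 1
G(8) = mex{1,0,0,0} = 2
G(9) = mex{1,1,0,0,0} = 2
G(10) = mex{1,1,1,0,0} = 2
G(11) = mex{1,1,1,0,0} = 2
G(12) = mex{2,1,1,1,0} = 3
G(13) = mex{2,2,1,1,1} = 0
G(14) = mex{2,2,2,1,1} = 0
G(15) = mex{2,2,2,1,1} = 0
G(16) = mex{3,2,2,2,1} = 0
G(17) = mex{0,3,2,2,2} = 1
G(18) = mex{0,0,3,2,2} = 1
G(19) = mex{0,0,0,2,2} = 1
G(20) = mex{0,0,0,3,2} = 1
G(21) = mex{1,0,0,0,3} = 2
G_A(21) = 2.
Heap B, S = {1, 6}:
n : 0 1 2 3 4 5 6 7
G : 0 1 0 1 0 1 2 0
G_B(7) = 0.
Combined Grundy value = 2 ⊕ 0 = 2.
A winning move leaves total XOR = 0, i.e. changes one component's Grundy value g to g ⊕ X where X is the current total.
Heap A: need g' = 2⊕2 = 0. Options: 21−4→G=1, 21−5→G=0, 21−6→G=0, 21−8→G=0, 21−9→G=3. Hits: 3.
Heap B: need g' = 0⊕2 = 2. Options: 7−1→G=2, 7−6→G=1. Hits: 1.

4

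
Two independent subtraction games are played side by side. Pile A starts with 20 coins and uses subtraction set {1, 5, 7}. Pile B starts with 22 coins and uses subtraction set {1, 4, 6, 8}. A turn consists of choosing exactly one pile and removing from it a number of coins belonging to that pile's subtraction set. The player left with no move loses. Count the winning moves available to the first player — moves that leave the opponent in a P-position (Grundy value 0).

Pile A, S = {1, 5, 7}:
n :  0  1  2  3  4  5  6  7  8  9 10 11 12 13 14 15 16 17 18 19 20
G :  0  1  0  1  0  1  0  1  0  1  0  1  0  1  0  1  0  1  0  1  0
G_A(20) = 0.
Pile B, S = {1, 4, 6, 8}:
G(0) = 0
G(1) = mex{0} = 1
G(2) = mex{1} = 0
G(3) = mex{0} = 1
G(4) = mex{1,0} = 2
G(5) = mex{2,1} = 0
G(6) = mex{0,0,0} = 1
G(7) = mex{1,1,1} = 0
G(8) = mex{0,2,0,0} = 1
G(9) = mex{1,0,1,1} = 2
G(10) = mex{2,1,2,0} = 3
G(11) = mex{3,0,0,1} = 2
G(12) = mex{2,1,1,2} = 0
G(13) = mex{0,2,0,0} = 1
G(14) = mex{1,3,1,1} = 0
G(15) = mex{0,2,2,0} = 1
G(16) = mex{1,0,3,1} = 2
G(17) = mex{2,1,2,2} = 0
G(18) = mex{0,0,0,3} = 1
G(19) = mex{1,1,1,2} = 0
G(20) = mex{0,2,0,0} = 1
G(21) = mex{1,0,1,1} = 2
G(22) = mex{2,1,2,0} = 3
G_B(22) = 3.
Combined Grundy value = 0 ⊕ 3 = 3.
A winning move leaves total XOR = 0, i.e. changes one component's Grundy value g to g ⊕ X where X is the current total.
Pile A: need g' = 0⊕3 = 3. Options: 20−1→G=1, 20−5→G=1, 20−7→G=1. Hits: 0.
Pile B: need g' = 3⊕3 = 0. Options: 22−1→G=2, 22−4→G=1, 22−6→G=2, 22−8→G=0. Hits: 1.

1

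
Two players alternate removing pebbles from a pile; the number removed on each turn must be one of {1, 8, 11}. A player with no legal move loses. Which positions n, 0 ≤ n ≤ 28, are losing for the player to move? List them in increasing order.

0, 2, 4, 6, 9, 16, 18, 21, 23, 25, 28

G(0) = 0
G(1) = mex{0} = 1
G(2) = mex{1} = 0
G(3) = mex{0} = 1
G(4) = mex{1} = 0
G(5) = mex{0} = 1
G(6) = mex{1} = 0
G(7) = mex{0} = 1
G(8) = mex{1,0} = 2
G(9) = mex{2,1} = 0
G(10) = mex{0,0} = 1
G(11) = mex{1,1,0} = 2
G(12) = mex{2,0,1} = 3
G(13) = mex{3,1,0} = 2
G(14) = mex{2,0,1} = 3
G(15) = mex{3,1,0} = 2
G(16) = mex{2,2,1} = 0
G(17) = mex{0,0,0} = 1
G(18) = mex{1,1,1} = 0
G(19) = mex{0,2,2} = 1
G(20) = mex{1,3,0} = 2
G(21) = mex{2,2,1} = 0
G(22) = mex{0,3,2} = 1
G(23) = mex{1,2,3} = 0
G(24) = mex{0,0,2} = 1
G(25) = mex{1,1,3} = 0
G(26) = mex{0,0,2} = 1
G(27) = mex{1,1,0} = 2
G(28) = mex{2,2,1} = 0
P-positions are exactly the n with G(n) = 0.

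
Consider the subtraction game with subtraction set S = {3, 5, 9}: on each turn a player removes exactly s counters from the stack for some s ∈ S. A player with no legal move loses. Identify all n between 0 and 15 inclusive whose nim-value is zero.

G(0) = 0
G(1) = mex{} = 0
G(2) = mex{} = 0
G(3) = mex{0} = 1
G(4) = mex{0} = 1
G(5) = mex{0,0} = 1
G(6) = mex{1,0} = 2
G(7) = mex{1,0} = 2
G(8) = mex{1,1} = 0
G(9) = mex{2,1,0} = 3
G(10) = mex{2,1,0} = 3
G(11) = mex{0,2,0} = 1
G(12) = mex{3,2,1} = 0
G(13) = mex{3,0,1} = 2
G(14) = mex{1,3,1} = 0
G(15) = mex{0,3,2} = 1
P-positions are exactly the n with G(n) = 0.

0, 1, 2, 8, 12, 14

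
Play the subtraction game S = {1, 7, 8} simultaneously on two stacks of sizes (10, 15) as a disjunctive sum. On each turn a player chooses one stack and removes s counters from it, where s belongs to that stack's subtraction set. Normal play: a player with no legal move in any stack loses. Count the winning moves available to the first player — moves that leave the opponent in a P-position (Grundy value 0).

3

All stacks use S = {1, 7, 8}:
G(0) = 0
G(1) = mex{0} = 1
G(2) = mex{1} = 0
G(3) = mex{0} = 1
G(4) = mex{1} = 0
G(5) = mex{0} = 1
G(6) = mex{1} = 0
G(7) = mex{0,0} = 1
G(8) = mex{1,1,0} = 2
G(9) = mex{2,0,1} = 3
G(10) = mex{3,1,0} = 2
G(11) = mex{2,0,1} = 3
G(12) = mex{3,1,0} = 2
G(13) = mex{2,0,1} = 3
G(14) = mex{3,1,0} = 2
G(15) = mex{2,2,1} = 0
Stack A: G(10) = 2.
Stack B: G(15) = 0.
Combined Grundy value = 2 ⊕ 0 = 2.
A winning move leaves total XOR = 0, i.e. changes one component's Grundy value g to g ⊕ X where X is the current total.
Stack A: need g' = 2⊕2 = 0. Options: 10−1→G=3, 10−7→G=1, 10−8→G=0. Hits: 1.
Stack B: need g' = 0⊕2 = 2. Options: 15−1→G=2, 15−7→G=2, 15−8→G=1. Hits: 2.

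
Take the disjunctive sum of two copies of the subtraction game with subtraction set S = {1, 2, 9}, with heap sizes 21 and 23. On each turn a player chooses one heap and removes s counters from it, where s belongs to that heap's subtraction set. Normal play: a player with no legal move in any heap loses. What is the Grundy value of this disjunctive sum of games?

All heaps use S = {1, 2, 9}:
n :  0  1  2  3  4  5  6  7  8  9 10 11 12 13 14 15 16 17 18 19 20 21 22 23
G :  0  1  2  0  1  2  0  1  2  3  0  1  2  0  1  2  0  1  2  3  0  1  2  0
Heap A: G(21) = 1.
Heap B: G(23) = 0.
Combined Grundy value = 1 ⊕ 0 = 1.

1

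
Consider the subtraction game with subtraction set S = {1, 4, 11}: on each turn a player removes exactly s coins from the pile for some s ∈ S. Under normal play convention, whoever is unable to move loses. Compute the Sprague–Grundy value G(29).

2

G(0) = 0
G(1) = mex{0} = 1
G(2) = mex{1} = 0
G(3) = mex{0} = 1
G(4) = mex{1,0} = 2
G(5) = mex{2,1} = 0
G(6) = mex{0,0} = 1
G(7) = mex{1,1} = 0
G(8) = mex{0,2} = 1
G(9) = mex{1,0} = 2
G(10) = mex{2,1} = 0
G(11) = mex{0,0,0} = 1
G(12) = mex{1,1,1} = 0
G(13) = mex{0,2,0} = 1
G(14) = mex{1,0,1} = 2
G(15) = mex{2,1,2} = 0
G(16) = mex{0,0,0} = 1
G(17) = mex{1,1,1} = 0
G(18) = mex{0,2,0} = 1
G(19) = mex{1,0,1} = 2
G(20) = mex{2,1,2} = 0
G(21) = mex{0,0,0} = 1
G(22) = mex{1,1,1} = 0
G(23) = mex{0,2,0} = 1
G(24) = mex{1,0,1} = 2
G(25) = mex{2,1,2} = 0
G(26) = mex{0,0,0} = 1
G(27) = mex{1,1,1} = 0
G(28) = mex{0,2,0} = 1
G(29) = mex{1,0,1} = 2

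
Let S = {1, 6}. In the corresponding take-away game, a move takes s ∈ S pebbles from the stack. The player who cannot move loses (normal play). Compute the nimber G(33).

G(0) = 0
G(1) = mex{0} = 1
G(2) = mex{1} = 0
G(3) = mex{0} = 1
G(4) = mex{1} = 0
G(5) = mex{0} = 1
G(6) = mex{1,0} = 2
G(7) = mex{2,1} = 0
G(8) = mex{0,0} = 1
G(9) = mex{1,1} = 0
G(10) = mex{0,0} = 1
G(11) = mex{1,1} = 0
G(12) = mex{0,2} = 1
G(13) = mex{1,0} = 2
G(14) = mex{2,1} = 0
G(15) = mex{0,0} = 1
G(16) = mex{1,1} = 0
G(17) = mex{0,0} = 1
G(18) = mex{1,1} = 0
G(19) = mex{0,2} = 1
G(20) = mex{1,0} = 2
G(21) = mex{2,1} = 0
G(22) = mex{0,0} = 1
G(23) = mex{1,1} = 0
G(24) = mex{0,0} = 1
G(25) = mex{1,1} = 0
G(26) = mex{0,2} = 1
G(27) = mex{1,0} = 2
G(28) = mex{2,1} = 0
G(29) = mex{0,0} = 1
G(30) = mex{1,1} = 0
G(31) = mex{0,0} = 1
G(32) = mex{1,1} = 0
G(33) = mex{0,2} = 1

1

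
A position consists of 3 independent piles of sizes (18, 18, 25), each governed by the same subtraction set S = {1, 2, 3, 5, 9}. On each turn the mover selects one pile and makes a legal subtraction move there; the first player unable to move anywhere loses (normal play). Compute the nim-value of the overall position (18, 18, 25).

All piles use S = {1, 2, 3, 5, 9}:
n :  0  1  2  3  4  5  6  7  8  9 10 11 12 13 14 15 16 17 18 19 20 21 22 23 24 25
G :  0  1  2  3  0  1  2  3  0  1  2  3  0  1  2  3  0  1  2  3  0  1  2  3  0  1
Pile A: G(18) = 2.
Pile B: G(18) = 2.
Pile C: G(25) = 1.
Combined Grundy value = 2 ⊕ 2 ⊕ 1 = 1.

1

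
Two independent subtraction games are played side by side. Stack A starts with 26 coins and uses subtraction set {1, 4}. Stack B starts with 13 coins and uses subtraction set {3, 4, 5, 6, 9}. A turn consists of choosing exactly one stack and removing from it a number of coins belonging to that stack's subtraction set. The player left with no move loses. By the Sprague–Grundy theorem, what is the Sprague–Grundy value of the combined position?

Stack A, S = {1, 4}:
n :  0  1  2  3  4  5  6  7  8  9 10 11 12 13 14 15 16 17 18 19 20 21 22 23 24 25 26
G :  0  1  0  1  2  0  1  0  1  2  0  1  0  1  2  0  1  0  1  2  0  1  0  1  2  0  1
G_A(26) = 1.
Stack B, S = {3, 4, 5, 6, 9}:
G(0) = 0
G(1) = mex{} = 0
G(2) = mex{} = 0
G(3) = mex{0} = 1
G(4) = mex{0,0} = 1
G(5) = mex{0,0,0} = 1
G(6) = mex{1,0,0,0} = 2
G(7) = mex{1,1,0,0} = 2
G(8) = mex{1,1,1,0} = 2
G(9) = mex{2,1,1,1,0} = 3
G(10) = mex{2,2,1,1,0} = 3
G(11) = mex{2,2,2,1,0} = 3
G(12) = mex{3,2,2,2,1} = 0
G(13) = mex{3,3,2,2,1} = 0
G_B(13) = 0.
Combined Grundy value = 1 ⊕ 0 = 1.

1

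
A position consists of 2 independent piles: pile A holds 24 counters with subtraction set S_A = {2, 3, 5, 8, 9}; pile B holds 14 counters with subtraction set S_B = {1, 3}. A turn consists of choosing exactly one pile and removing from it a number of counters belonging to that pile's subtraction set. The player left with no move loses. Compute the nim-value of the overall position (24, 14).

Pile A, S = {2, 3, 5, 8, 9}:
G(0) = 0
G(1) = mex{} = 0
G(2) = mex{0} = 1
G(3) = mex{0,0} = 1
G(4) = mex{1,0} = 2
G(5) = mex{1,1,0} = 2
G(6) = mex{2,1,0} = 3
G(7) = mex{2,2,1} = 0
G(8) = mex{3,2,1,0} = 4
G(9) = mex{0,3,2,0,0} = 1
G(10) = mex{4,0,2,1,0} = 3
G(11) = mex{1,4,3,1,1} = 0
G(12) = mex{3,1,0,2,1} = 4
G(13) = mex{0,3,4,2,2} = 1
G(14) = mex{4,0,1,3,2} = 5
G(15) = mex{1,4,3,0,3} = 2
G(16) = mex{5,1,0,4,0} = 2
G(17) = mex{2,5,4,1,4} = 0
G(18) = mex{2,2,1,3,1} = 0
G(19) = mex{0,2,5,0,3} = 1
G(20) = mex{0,0,2,4,0} = 1
G(21) = mex{1,0,2,1,4} = 3
G(22) = mex{1,1,0,5,1} = 2
G(23) = mex{3,1,0,2,5} = 4
G(24) = mex{2,3,1,2,2} = 0
G_A(24) = 0.
Pile B, S = {1, 3}:
G(0) = 0
G(1) = mex{0} = 1
G(2) = mex{1} = 0
G(3) = mex{0,0} = 1
G(4) = mex{1,1} = 0
G(5) = mex{0,0} = 1
G(6) = mex{1,1} = 0
G(7) = mex{0,0} = 1
G(8) = mex{1,1} = 0
G(9) = mex{0,0} = 1
G(10) = mex{1,1} = 0
G(11) = mex{0,0} = 1
G(12) = mex{1,1} = 0
G(13) = mex{0,0} = 1
G(14) = mex{1,1} = 0
G_B(14) = 0.
Combined Grundy value = 0 ⊕ 0 = 0.

0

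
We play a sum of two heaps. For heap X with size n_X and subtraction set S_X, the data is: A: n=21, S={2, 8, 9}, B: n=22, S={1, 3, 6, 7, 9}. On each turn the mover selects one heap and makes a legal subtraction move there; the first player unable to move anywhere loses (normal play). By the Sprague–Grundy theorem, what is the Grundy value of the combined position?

Heap A, S = {2, 8, 9}:
G(0) = 0
G(1) = mex{} = 0
G(2) = mex{0} = 1
G(3) = mex{0} = 1
G(4) = mex{1} = 0
G(5) = mex{1} = 0
G(6) = mex{0} = 1
G(7) = mex{0} = 1
G(8) = mex{1,0} = 2
G(9) = mex{1,0,0} = 2
G(10) = mex{2,1,0} = 3
G(11) = mex{2,1,1} = 0
G(12) = mex{3,0,1} = 2
G(13) = mex{0,0,0} = 1
G(14) = mex{2,1,0} = 3
G(15) = mex{1,1,1} = 0
G(16) = mex{3,2,1} = 0
G(17) = mex{0,2,2} = 1
G(18) = mex{0,3,2} = 1
G(19) = mex{1,0,3} = 2
G(20) = mex{1,2,0} = 3
G(21) = mex{2,1,2} = 0
G_A(21) = 0.
Heap B, S = {1, 3, 6, 7, 9}:
n :  0  1  2  3  4  5  6  7  8  9 10 11 12 13 14 15 16 17 18 19 20 21 22
G :  0  1  0  1  0  1  2  3  2  3  2  3  0  1  0  1  0  1  2  3  2  3  2
G_B(22) = 2.
Combined Grundy value = 0 ⊕ 2 = 2.

2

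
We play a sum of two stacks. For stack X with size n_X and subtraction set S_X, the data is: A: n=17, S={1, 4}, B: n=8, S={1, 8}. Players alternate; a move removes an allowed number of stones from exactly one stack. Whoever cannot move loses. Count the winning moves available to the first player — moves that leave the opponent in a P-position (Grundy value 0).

1

Stack A, S = {1, 4}:
n :  0  1  2  3  4  5  6  7  8  9 10 11 12 13 14 15 16 17
G :  0  1  0  1  2  0  1  0  1  2  0  1  0  1  2  0  1  0
G_A(17) = 0.
Stack B, S = {1, 8}:
G(0) = 0
G(1) = mex{0} = 1
G(2) = mex{1} = 0
G(3) = mex{0} = 1
G(4) = mex{1} = 0
G(5) = mex{0} = 1
G(6) = mex{1} = 0
G(7) = mex{0} = 1
G(8) = mex{1,0} = 2
G_B(8) = 2.
Combined Grundy value = 0 ⊕ 2 = 2.
A winning move leaves total XOR = 0, i.e. changes one component's Grundy value g to g ⊕ X where X is the current total.
Stack A: need g' = 0⊕2 = 2. Options: 17−1→G=1, 17−4→G=1. Hits: 0.
Stack B: need g' = 2⊕2 = 0. Options: 8−1→G=1, 8−8→G=0. Hits: 1.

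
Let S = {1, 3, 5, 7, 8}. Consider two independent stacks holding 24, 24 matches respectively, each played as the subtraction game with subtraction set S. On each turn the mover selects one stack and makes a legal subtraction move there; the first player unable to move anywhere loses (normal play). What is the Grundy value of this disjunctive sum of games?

0

All stacks use S = {1, 3, 5, 7, 8}:
n :  0  1  2  3  4  5  6  7  8  9 10 11 12 13 14 15 16 17 18 19 20 21 22 23 24
G :  0  1  0  1  0  1  0  1  2  3  2  3  2  3  2  0  1  0  1  0  1  0  1  2  3
Stack A: G(24) = 3.
Stack B: G(24) = 3.
Combined Grundy value = 3 ⊕ 3 = 0.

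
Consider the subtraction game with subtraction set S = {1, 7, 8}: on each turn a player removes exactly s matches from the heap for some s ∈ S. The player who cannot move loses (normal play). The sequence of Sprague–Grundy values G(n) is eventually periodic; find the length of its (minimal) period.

15

G(0) = 0
G(1) = mex{0} = 1
G(2) = mex{1} = 0
G(3) = mex{0} = 1
G(4) = mex{1} = 0
G(5) = mex{0} = 1
G(6) = mex{1} = 0
G(7) = mex{0,0} = 1
G(8) = mex{1,1,0} = 2
G(9) = mex{2,0,1} = 3
G(10) = mex{3,1,0} = 2
G(11) = mex{2,0,1} = 3
G(12) = mex{3,1,0} = 2
G(13) = mex{2,0,1} = 3
G(14) = mex{3,1,0} = 2
G(15) = mex{2,2,1} = 0
G(16) = mex{0,3,2} = 1
G(17) = mex{1,2,3} = 0
G(18) = mex{0,3,2} = 1
G(19) = mex{1,2,3} = 0
G(20) = mex{0,3,2} = 1
G(21) = mex{1,2,3} = 0
G(22) = mex{0,0,2} = 1
G(23) = mex{1,1,0} = 2
G(24) = mex{2,0,1} = 3
G(25) = mex{3,1,0} = 2
G(26) = mex{2,0,1} = 3
G(27) = mex{3,1,0} = 2
G(28) = mex{2,0,1} = 3
G(29) = mex{3,1,0} = 2
G(30) = mex{2,2,1} = 0
G(31) = mex{0,3,2} = 1
G(n+15) = G(n) holds for n = 0,…,7 (a full window of length max(S) = 8), so the sequence is purely periodic with period 15.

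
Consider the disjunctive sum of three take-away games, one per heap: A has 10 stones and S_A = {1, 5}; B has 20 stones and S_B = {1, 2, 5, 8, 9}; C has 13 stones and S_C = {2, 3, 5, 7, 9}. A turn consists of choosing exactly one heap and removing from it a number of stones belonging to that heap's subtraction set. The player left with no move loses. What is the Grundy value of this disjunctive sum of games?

Heap A, S = {1, 5}:
G(0) = 0
G(1) = mex{0} = 1
G(2) = mex{1} = 0
G(3) = mex{0} = 1
G(4) = mex{1} = 0
G(5) = mex{0,0} = 1
G(6) = mex{1,1} = 0
G(7) = mex{0,0} = 1
G(8) = mex{1,1} = 0
G(9) = mex{0,0} = 1
G(10) = mex{1,1} = 0
G_A(10) = 0.
Heap B, S = {1, 2, 5, 8, 9}:
n :  0  1  2  3  4  5  6  7  8  9 10 11 12 13 14 15 16 17 18 19 20
G :  0  1  2  0  1  2  0  1  2  3  0  1  2  0  1  2  0  1  2  3  0
G_B(20) = 0.
Heap C, S = {2, 3, 5, 7, 9}:
G(0) = 0
G(1) = mex{} = 0
G(2) = mex{0} = 1
G(3) = mex{0,0} = 1
G(4) = mex{1,0} = 2
G(5) = mex{1,1,0} = 2
G(6) = mex{2,1,0} = 3
G(7) = mex{2,2,1,0} = 3
G(8) = mex{3,2,1,0} = 4
G(9) = mex{3,3,2,1,0} = 4
G(10) = mex{4,3,2,1,0} = 5
G(11) = mex{4,4,3,2,1} = 0
G(12) = mex{5,4,3,2,1} = 0
G(13) = mex{0,5,4,3,2} = 1
G_C(13) = 1.
Combined Grundy value = 0 ⊕ 0 ⊕ 1 = 1.

1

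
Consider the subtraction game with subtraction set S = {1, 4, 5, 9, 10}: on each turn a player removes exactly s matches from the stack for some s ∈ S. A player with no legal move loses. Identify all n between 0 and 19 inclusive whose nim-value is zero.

0, 2, 8, 14, 16

G(0) = 0
G(1) = mex{0} = 1
G(2) = mex{1} = 0
G(3) = mex{0} = 1
G(4) = mex{1,0} = 2
G(5) = mex{2,1,0} = 3
G(6) = mex{3,0,1} = 2
G(7) = mex{2,1,0} = 3
G(8) = mex{3,2,1} = 0
G(9) = mex{0,3,2,0} = 1
G(10) = mex{1,2,3,1,0} = 4
G(11) = mex{4,3,2,0,1} = 5
G(12) = mex{5,0,3,1,0} = 2
G(13) = mex{2,1,0,2,1} = 3
G(14) = mex{3,4,1,3,2} = 0
G(15) = mex{0,5,4,2,3} = 1
G(16) = mex{1,2,5,3,2} = 0
G(17) = mex{0,3,2,0,3} = 1
G(18) = mex{1,0,3,1,0} = 2
G(19) = mex{2,1,0,4,1} = 3
P-positions are exactly the n with G(n) = 0.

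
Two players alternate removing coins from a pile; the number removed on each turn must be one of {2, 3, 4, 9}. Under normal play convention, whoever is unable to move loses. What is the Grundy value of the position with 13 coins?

0

G(0) = 0
G(1) = mex{} = 0
G(2) = mex{0} = 1
G(3) = mex{0,0} = 1
G(4) = mex{1,0,0} = 2
G(5) = mex{1,1,0} = 2
G(6) = mex{2,1,1} = 0
G(7) = mex{2,2,1} = 0
G(8) = mex{0,2,2} = 1
G(9) = mex{0,0,2,0} = 1
G(10) = mex{1,0,0,0} = 2
G(11) = mex{1,1,0,1} = 2
G(12) = mex{2,1,1,1} = 0
G(13) = mex{2,2,1,2} = 0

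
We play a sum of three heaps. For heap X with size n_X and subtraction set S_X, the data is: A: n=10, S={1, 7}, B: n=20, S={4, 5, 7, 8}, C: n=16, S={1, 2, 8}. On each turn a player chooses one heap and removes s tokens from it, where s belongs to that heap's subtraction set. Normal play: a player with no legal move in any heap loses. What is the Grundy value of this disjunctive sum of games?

3

Heap A, S = {1, 7}:
G(0) = 0
G(1) = mex{0} = 1
G(2) = mex{1} = 0
G(3) = mex{0} = 1
G(4) = mex{1} = 0
G(5) = mex{0} = 1
G(6) = mex{1} = 0
G(7) = mex{0,0} = 1
G(8) = mex{1,1} = 0
G(9) = mex{0,0} = 1
G(10) = mex{1,1} = 0
G_A(10) = 0.
Heap B, S = {4, 5, 7, 8}:
n :  0  1  2  3  4  5  6  7  8  9 10 11 12 13 14 15 16 17 18 19 20
G :  0  0  0  0  1  1  1  1  2  2  2  2  0  0  0  0  1  1  1  1  2
G_B(20) = 2.
Heap C, S = {1, 2, 8}:
G(0) = 0
G(1) = mex{0} = 1
G(2) = mex{1,0} = 2
G(3) = mex{2,1} = 0
G(4) = mex{0,2} = 1
G(5) = mex{1,0} = 2
G(6) = mex{2,1} = 0
G(7) = mex{0,2} = 1
G(8) = mex{1,0,0} = 2
G(9) = mex{2,1,1} = 0
G(10) = mex{0,2,2} = 1
G(11) = mex{1,0,0} = 2
G(12) = mex{2,1,1} = 0
G(13) = mex{0,2,2} = 1
G(14) = mex{1,0,0} = 2
G(15) = mex{2,1,1} = 0
G(16) = mex{0,2,2} = 1
G_C(16) = 1.
Combined Grundy value = 0 ⊕ 2 ⊕ 1 = 3.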